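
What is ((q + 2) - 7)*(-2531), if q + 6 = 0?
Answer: 27841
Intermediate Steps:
q = -6 (q = -6 + 0 = -6)
((q + 2) - 7)*(-2531) = ((-6 + 2) - 7)*(-2531) = (-4 - 7)*(-2531) = -11*(-2531) = 27841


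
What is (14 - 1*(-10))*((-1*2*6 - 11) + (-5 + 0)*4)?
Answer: -1032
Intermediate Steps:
(14 - 1*(-10))*((-1*2*6 - 11) + (-5 + 0)*4) = (14 + 10)*((-2*6 - 11) - 5*4) = 24*((-12 - 11) - 20) = 24*(-23 - 20) = 24*(-43) = -1032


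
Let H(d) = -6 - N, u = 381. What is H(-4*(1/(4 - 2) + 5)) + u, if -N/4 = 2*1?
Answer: 383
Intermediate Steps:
N = -8 ≈ -8.0000
H(d) = 2 (H(d) = -6 - 1*(-8) = -6 + 8 = 2)
H(-4*(1/(4 - 2) + 5)) + u = 2 + 381 = 383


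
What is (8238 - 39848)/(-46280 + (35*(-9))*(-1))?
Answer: 218/317 ≈ 0.68770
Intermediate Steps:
(8238 - 39848)/(-46280 + (35*(-9))*(-1)) = -31610/(-46280 - 315*(-1)) = -31610/(-46280 + 315) = -31610/(-45965) = -31610*(-1/45965) = 218/317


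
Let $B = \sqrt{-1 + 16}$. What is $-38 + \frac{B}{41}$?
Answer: $-38 + \frac{\sqrt{15}}{41} \approx -37.906$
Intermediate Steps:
$B = \sqrt{15} \approx 3.873$
$-38 + \frac{B}{41} = -38 + \frac{\sqrt{15}}{41}$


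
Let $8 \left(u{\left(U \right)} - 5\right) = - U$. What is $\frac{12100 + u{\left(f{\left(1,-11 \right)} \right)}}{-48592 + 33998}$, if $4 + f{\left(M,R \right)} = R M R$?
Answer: $- \frac{96723}{116752} \approx -0.82845$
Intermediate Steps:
$f{\left(M,R \right)} = -4 + M R^{2}$ ($f{\left(M,R \right)} = -4 + R M R = -4 + M R R = -4 + M R^{2}$)
$u{\left(U \right)} = 5 - \frac{U}{8}$ ($u{\left(U \right)} = 5 + \frac{\left(-1\right) U}{8} = 5 - \frac{U}{8}$)
$\frac{12100 + u{\left(f{\left(1,-11 \right)} \right)}}{-48592 + 33998} = \frac{12100 + \left(5 - \frac{-4 + 1 \left(-11\right)^{2}}{8}\right)}{-48592 + 33998} = \frac{12100 + \left(5 - \frac{-4 + 1 \cdot 121}{8}\right)}{-14594} = \left(12100 + \left(5 - \frac{-4 + 121}{8}\right)\right) \left(- \frac{1}{14594}\right) = \left(12100 + \left(5 - \frac{117}{8}\right)\right) \left(- \frac{1}{14594}\right) = \left(12100 - \frac{77}{8}\right) \left(- \frac{1}{14594}\right) = \frac{96723}{8} \left(- \frac{1}{14594}\right) = - \frac{96723}{116752}$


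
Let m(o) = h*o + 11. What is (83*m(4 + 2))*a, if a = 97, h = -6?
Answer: -201275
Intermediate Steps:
m(o) = 11 - 6*o (m(o) = -6*o + 11 = 11 - 6*o)
(83*m(4 + 2))*a = (83*(11 - 6*(4 + 2)))*97 = (83*(11 - 6*6))*97 = (83*(11 - 36))*97 = (83*(-25))*97 = -2075*97 = -201275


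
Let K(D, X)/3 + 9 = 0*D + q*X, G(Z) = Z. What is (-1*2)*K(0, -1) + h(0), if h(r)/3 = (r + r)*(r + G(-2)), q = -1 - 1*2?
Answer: 36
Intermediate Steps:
q = -3 (q = -1 - 2 = -3)
K(D, X) = -27 - 9*X (K(D, X) = -27 + 3*(0*D - 3*X) = -27 + 3*(0 - 3*X) = -27 + 3*(-3*X) = -27 - 9*X)
h(r) = 6*r*(-2 + r) (h(r) = 3*((r + r)*(r - 2)) = 3*((2*r)*(-2 + r)) = 3*(2*r*(-2 + r)) = 6*r*(-2 + r))
(-1*2)*K(0, -1) + h(0) = (-1*2)*(-27 - 9*(-1)) + 6*0*(-2 + 0) = -2*(-27 + 9) + 6*0*(-2) = -2*(-18) + 0 = 36 + 0 = 36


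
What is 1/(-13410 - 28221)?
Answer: -1/41631 ≈ -2.4021e-5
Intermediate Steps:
1/(-13410 - 28221) = 1/(-41631) = -1/41631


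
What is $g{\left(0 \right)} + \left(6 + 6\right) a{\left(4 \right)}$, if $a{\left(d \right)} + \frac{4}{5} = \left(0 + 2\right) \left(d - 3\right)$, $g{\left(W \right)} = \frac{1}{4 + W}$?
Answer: $\frac{293}{20} \approx 14.65$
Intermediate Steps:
$a{\left(d \right)} = - \frac{34}{5} + 2 d$ ($a{\left(d \right)} = - \frac{4}{5} + \left(0 + 2\right) \left(d - 3\right) = - \frac{4}{5} + 2 \left(d - 3\right) = - \frac{4}{5} + 2 \left(-3 + d\right) = - \frac{4}{5} + \left(-6 + 2 d\right) = - \frac{34}{5} + 2 d$)
$g{\left(0 \right)} + \left(6 + 6\right) a{\left(4 \right)} = \frac{1}{4 + 0} + \left(6 + 6\right) \left(- \frac{34}{5} + 2 \cdot 4\right) = \frac{1}{4} + 12 \left(- \frac{34}{5} + 8\right) = \frac{1}{4} + 12 \cdot \frac{6}{5} = \frac{1}{4} + \frac{72}{5} = \frac{293}{20}$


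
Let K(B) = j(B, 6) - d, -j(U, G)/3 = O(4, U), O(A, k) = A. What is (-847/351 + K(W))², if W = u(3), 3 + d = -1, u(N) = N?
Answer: 13359025/123201 ≈ 108.43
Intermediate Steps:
d = -4 (d = -3 - 1 = -4)
W = 3
j(U, G) = -12 (j(U, G) = -3*4 = -12)
K(B) = -8 (K(B) = -12 - 1*(-4) = -12 + 4 = -8)
(-847/351 + K(W))² = (-847/351 - 8)² = (-3655/351)² = 13359025/123201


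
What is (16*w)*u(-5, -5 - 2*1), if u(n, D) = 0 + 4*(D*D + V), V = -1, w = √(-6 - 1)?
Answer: 3072*I*√7 ≈ 8127.8*I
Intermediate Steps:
w = I*√7 (w = √(-7) = I*√7 ≈ 2.6458*I)
u(n, D) = -4 + 4*D² (u(n, D) = 0 + 4*(D*D - 1) = 0 + 4*(D² - 1) = 0 + 4*(-1 + D²) = 0 + (-4 + 4*D²) = -4 + 4*D²)
(16*w)*u(-5, -5 - 2*1) = (16*(I*√7))*(-4 + 4*(-5 - 2*1)²) = (16*I*√7)*(-4 + 4*(-5 - 2)²) = (16*I*√7)*(-4 + 4*(-7)²) = (16*I*√7)*(-4 + 4*49) = (16*I*√7)*(-4 + 196) = (16*I*√7)*192 = 3072*I*√7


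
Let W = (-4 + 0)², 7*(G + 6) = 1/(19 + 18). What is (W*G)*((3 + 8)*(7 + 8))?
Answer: -4099920/259 ≈ -15830.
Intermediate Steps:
G = -1553/259 (G = -6 + 1/(7*(19 + 18)) = -6 + (⅐)/37 = -6 + (⅐)*(1/37) = -6 + 1/259 = -1553/259 ≈ -5.9961)
W = 16 (W = (-4)² = 16)
(W*G)*((3 + 8)*(7 + 8)) = (16*(-1553/259))*((3 + 8)*(7 + 8)) = -273328*15/259 = -24848/259*165 = -4099920/259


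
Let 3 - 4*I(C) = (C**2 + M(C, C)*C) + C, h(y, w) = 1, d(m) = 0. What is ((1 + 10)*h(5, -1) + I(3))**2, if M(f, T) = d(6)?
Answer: 1225/16 ≈ 76.563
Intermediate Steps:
M(f, T) = 0
I(C) = 3/4 - C/4 - C**2/4 (I(C) = 3/4 - ((C**2 + 0*C) + C)/4 = 3/4 - ((C**2 + 0) + C)/4 = 3/4 - (C**2 + C)/4 = 3/4 - (C + C**2)/4 = 3/4 + (-C/4 - C**2/4) = 3/4 - C/4 - C**2/4)
((1 + 10)*h(5, -1) + I(3))**2 = ((1 + 10)*1 + (3/4 - 1/4*3 - 1/4*3**2))**2 = (11*1 + (3/4 - 3/4 - 1/4*9))**2 = (11 + (3/4 - 3/4 - 9/4))**2 = (11 - 9/4)**2 = (35/4)**2 = 1225/16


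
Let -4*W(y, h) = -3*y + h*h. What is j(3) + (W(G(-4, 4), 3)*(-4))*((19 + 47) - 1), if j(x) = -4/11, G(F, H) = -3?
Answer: 12866/11 ≈ 1169.6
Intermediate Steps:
W(y, h) = -h²/4 + 3*y/4 (W(y, h) = -(-3*y + h*h)/4 = -(-3*y + h²)/4 = -(h² - 3*y)/4 = -h²/4 + 3*y/4)
j(x) = -4/11 (j(x) = -4*1/11 = -4/11)
j(3) + (W(G(-4, 4), 3)*(-4))*((19 + 47) - 1) = -4/11 + ((-¼*3² + (¾)*(-3))*(-4))*((19 + 47) - 1) = -4/11 + ((-¼*9 - 9/4)*(-4))*(66 - 1) = -4/11 + ((-9/4 - 9/4)*(-4))*65 = -4/11 - 9/2*(-4)*65 = -4/11 + 18*65 = -4/11 + 1170 = 12866/11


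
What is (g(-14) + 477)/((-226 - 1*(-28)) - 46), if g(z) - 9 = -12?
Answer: -237/122 ≈ -1.9426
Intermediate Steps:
g(z) = -3 (g(z) = 9 - 12 = -3)
(g(-14) + 477)/((-226 - 1*(-28)) - 46) = (-3 + 477)/((-226 - 1*(-28)) - 46) = 474/((-226 + 28) - 46) = 474/(-198 - 46) = 474/(-244) = 474*(-1/244) = -237/122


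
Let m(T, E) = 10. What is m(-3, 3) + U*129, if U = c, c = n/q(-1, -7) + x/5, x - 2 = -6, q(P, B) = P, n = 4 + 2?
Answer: -4336/5 ≈ -867.20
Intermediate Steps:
n = 6
x = -4 (x = 2 - 6 = -4)
c = -34/5 (c = 6/(-1) - 4/5 = 6*(-1) - 4*⅕ = -6 - ⅘ = -34/5 ≈ -6.8000)
U = -34/5 ≈ -6.8000
m(-3, 3) + U*129 = 10 - 34/5*129 = 10 - 4386/5 = -4336/5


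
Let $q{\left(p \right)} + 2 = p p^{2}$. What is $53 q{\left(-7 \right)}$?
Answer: $-18285$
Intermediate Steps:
$q{\left(p \right)} = -2 + p^{3}$ ($q{\left(p \right)} = -2 + p p^{2} = -2 + p^{3}$)
$53 q{\left(-7 \right)} = 53 \left(-2 + \left(-7\right)^{3}\right) = 53 \left(-2 - 343\right) = 53 \left(-345\right) = -18285$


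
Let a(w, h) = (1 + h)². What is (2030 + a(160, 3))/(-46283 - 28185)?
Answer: -1023/37234 ≈ -0.027475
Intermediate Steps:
(2030 + a(160, 3))/(-46283 - 28185) = (2030 + (1 + 3)²)/(-46283 - 28185) = (2030 + 4²)/(-74468) = (2030 + 16)*(-1/74468) = 2046*(-1/74468) = -1023/37234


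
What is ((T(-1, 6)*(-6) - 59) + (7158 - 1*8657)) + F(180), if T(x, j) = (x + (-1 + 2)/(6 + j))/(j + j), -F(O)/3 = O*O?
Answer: -2370181/24 ≈ -98758.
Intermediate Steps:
F(O) = -3*O² (F(O) = -3*O*O = -3*O²)
T(x, j) = (x + 1/(6 + j))/(2*j) (T(x, j) = (x + 1/(6 + j))/((2*j)) = (x + 1/(6 + j))*(1/(2*j)) = (x + 1/(6 + j))/(2*j))
((T(-1, 6)*(-6) - 59) + (7158 - 1*8657)) + F(180) = ((((½)*(1 + 6*(-1) + 6*(-1))/(6*(6 + 6)))*(-6) - 59) + (7158 - 1*8657)) - 3*180² = ((((½)*(⅙)*(1 - 6 - 6)/12)*(-6) - 59) + (7158 - 8657)) - 3*32400 = ((((½)*(⅙)*(1/12)*(-11))*(-6) - 59) - 1499) - 97200 = ((-11/144*(-6) - 59) - 1499) - 97200 = ((11/24 - 59) - 1499) - 97200 = (-1405/24 - 1499) - 97200 = -37381/24 - 97200 = -2370181/24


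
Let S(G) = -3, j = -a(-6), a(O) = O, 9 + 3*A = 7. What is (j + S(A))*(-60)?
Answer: -180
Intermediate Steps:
A = -2/3 (A = -3 + (1/3)*7 = -3 + 7/3 = -2/3 ≈ -0.66667)
j = 6 (j = -1*(-6) = 6)
(j + S(A))*(-60) = (6 - 3)*(-60) = 3*(-60) = -180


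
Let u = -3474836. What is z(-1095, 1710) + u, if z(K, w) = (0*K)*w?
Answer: -3474836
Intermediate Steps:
z(K, w) = 0 (z(K, w) = 0*w = 0)
z(-1095, 1710) + u = 0 - 3474836 = -3474836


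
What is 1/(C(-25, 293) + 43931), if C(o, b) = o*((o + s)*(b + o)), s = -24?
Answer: 1/372231 ≈ 2.6865e-6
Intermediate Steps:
C(o, b) = o*(-24 + o)*(b + o) (C(o, b) = o*((o - 24)*(b + o)) = o*((-24 + o)*(b + o)) = o*(-24 + o)*(b + o))
1/(C(-25, 293) + 43931) = 1/(-25*((-25)**2 - 24*293 - 24*(-25) + 293*(-25)) + 43931) = 1/(-25*(625 - 7032 + 600 - 7325) + 43931) = 1/(-25*(-13132) + 43931) = 1/(328300 + 43931) = 1/372231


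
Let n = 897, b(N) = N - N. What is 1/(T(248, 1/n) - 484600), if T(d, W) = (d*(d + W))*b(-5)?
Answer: -1/484600 ≈ -2.0636e-6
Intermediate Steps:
b(N) = 0
T(d, W) = 0 (T(d, W) = (d*(d + W))*0 = (d*(W + d))*0 = 0)
1/(T(248, 1/n) - 484600) = 1/(0 - 484600) = 1/(-484600) = -1/484600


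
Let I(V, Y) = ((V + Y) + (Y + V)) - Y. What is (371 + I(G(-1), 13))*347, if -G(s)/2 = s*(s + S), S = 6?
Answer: 140188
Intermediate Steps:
G(s) = -2*s*(6 + s) (G(s) = -2*s*(s + 6) = -2*s*(6 + s))
I(V, Y) = Y + 2*V (I(V, Y) = ((V + Y) + (V + Y)) - Y = (2*V + 2*Y) - Y = Y + 2*V)
(371 + I(G(-1), 13))*347 = (371 + (13 + 2*(-2*(-1)*(6 - 1))))*347 = (371 + (13 + 2*(-2*(-1)*5)))*347 = (371 + (13 + 2*10))*347 = (371 + (13 + 20))*347 = (371 + 33)*347 = 404*347 = 140188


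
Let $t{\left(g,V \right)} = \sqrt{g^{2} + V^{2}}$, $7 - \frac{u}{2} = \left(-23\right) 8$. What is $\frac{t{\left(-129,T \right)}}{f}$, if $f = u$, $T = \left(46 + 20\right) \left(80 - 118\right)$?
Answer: $\frac{3 \sqrt{700745}}{382} \approx 6.5741$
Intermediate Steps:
$u = 382$ ($u = 14 - 2 \left(\left(-23\right) 8\right) = 14 - -368 = 14 + 368 = 382$)
$T = -2508$ ($T = 66 \left(-38\right) = -2508$)
$f = 382$
$t{\left(g,V \right)} = \sqrt{V^{2} + g^{2}}$
$\frac{t{\left(-129,T \right)}}{f} = \frac{\sqrt{\left(-2508\right)^{2} + \left(-129\right)^{2}}}{382} = \sqrt{6290064 + 16641} \cdot \frac{1}{382} = \sqrt{6306705} \cdot \frac{1}{382} = 3 \sqrt{700745} \cdot \frac{1}{382} = \frac{3 \sqrt{700745}}{382}$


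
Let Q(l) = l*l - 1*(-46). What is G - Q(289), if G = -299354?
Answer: -382921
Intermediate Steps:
Q(l) = 46 + l**2 (Q(l) = l**2 + 46 = 46 + l**2)
G - Q(289) = -299354 - (46 + 289**2) = -299354 - (46 + 83521) = -299354 - 1*83567 = -299354 - 83567 = -382921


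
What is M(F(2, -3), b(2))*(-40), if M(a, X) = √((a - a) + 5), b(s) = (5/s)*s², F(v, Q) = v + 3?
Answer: -40*√5 ≈ -89.443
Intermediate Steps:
F(v, Q) = 3 + v
b(s) = 5*s
M(a, X) = √5 (M(a, X) = √(0 + 5) = √5)
M(F(2, -3), b(2))*(-40) = √5*(-40) = -40*√5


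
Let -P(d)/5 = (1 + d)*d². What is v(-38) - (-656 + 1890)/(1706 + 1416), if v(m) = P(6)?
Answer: -1967477/1561 ≈ -1260.4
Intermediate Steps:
P(d) = -5*d²*(1 + d) (P(d) = -5*(1 + d)*d² = -5*d²*(1 + d))
v(m) = -1260 (v(m) = 5*6²*(-1 - 1*6) = 5*36*(-1 - 6) = 5*36*(-7) = -1260)
v(-38) - (-656 + 1890)/(1706 + 1416) = -1260 - (-656 + 1890)/(1706 + 1416) = -1260 - 1234/3122 = -1260 - 1*617/1561 = -1260 - 617/1561 = -1967477/1561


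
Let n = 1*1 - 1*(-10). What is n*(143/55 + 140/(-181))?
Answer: 18183/905 ≈ 20.092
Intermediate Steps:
n = 11 (n = 1 + 10 = 11)
n*(143/55 + 140/(-181)) = 11*(143/55 + 140/(-181)) = 11*(143*(1/55) + 140*(-1/181)) = 11*(13/5 - 140/181) = 11*(1653/905) = 18183/905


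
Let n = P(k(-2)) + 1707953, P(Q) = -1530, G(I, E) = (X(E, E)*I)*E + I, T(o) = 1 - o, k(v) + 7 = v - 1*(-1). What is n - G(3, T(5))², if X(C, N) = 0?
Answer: 1706414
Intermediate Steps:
k(v) = -6 + v (k(v) = -7 + (v - 1*(-1)) = -7 + (v + 1) = -7 + (1 + v) = -6 + v)
G(I, E) = I (G(I, E) = (0*I)*E + I = 0*E + I = 0 + I = I)
n = 1706423 (n = -1530 + 1707953 = 1706423)
n - G(3, T(5))² = 1706423 - 1*3² = 1706423 - 1*9 = 1706423 - 9 = 1706414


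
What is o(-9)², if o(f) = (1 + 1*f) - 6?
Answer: 196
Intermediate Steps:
o(f) = -5 + f (o(f) = (1 + f) - 6 = -5 + f)
o(-9)² = (-5 - 9)² = (-14)² = 196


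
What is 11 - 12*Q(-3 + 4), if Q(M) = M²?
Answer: -1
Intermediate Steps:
11 - 12*Q(-3 + 4) = 11 - 12*(-3 + 4)² = 11 - 12*1² = 11 - 12*1 = 11 - 12 = -1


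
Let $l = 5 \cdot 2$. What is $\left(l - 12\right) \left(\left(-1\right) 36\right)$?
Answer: $72$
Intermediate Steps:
$l = 10$
$\left(l - 12\right) \left(\left(-1\right) 36\right) = \left(10 - 12\right) \left(\left(-1\right) 36\right) = \left(-2\right) \left(-36\right) = 72$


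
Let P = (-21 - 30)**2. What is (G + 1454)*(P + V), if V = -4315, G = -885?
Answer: -975266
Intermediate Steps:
P = 2601 (P = (-51)**2 = 2601)
(G + 1454)*(P + V) = (-885 + 1454)*(2601 - 4315) = 569*(-1714) = -975266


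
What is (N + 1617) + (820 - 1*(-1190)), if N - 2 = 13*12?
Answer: 3785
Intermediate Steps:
N = 158 (N = 2 + 13*12 = 2 + 156 = 158)
(N + 1617) + (820 - 1*(-1190)) = (158 + 1617) + (820 - 1*(-1190)) = 1775 + (820 + 1190) = 1775 + 2010 = 3785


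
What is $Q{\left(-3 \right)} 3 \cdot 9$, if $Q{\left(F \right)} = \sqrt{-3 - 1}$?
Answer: $54 i \approx 54.0 i$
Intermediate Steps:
$Q{\left(F \right)} = 2 i$ ($Q{\left(F \right)} = \sqrt{-4} = 2 i$)
$Q{\left(-3 \right)} 3 \cdot 9 = 2 i 3 \cdot 9 = 2 i 27 = 54 i$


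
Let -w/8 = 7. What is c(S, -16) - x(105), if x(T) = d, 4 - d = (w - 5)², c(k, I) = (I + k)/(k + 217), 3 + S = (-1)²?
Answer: 799137/215 ≈ 3716.9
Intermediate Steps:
w = -56 (w = -8*7 = -56)
S = -2 (S = -3 + (-1)² = -3 + 1 = -2)
c(k, I) = (I + k)/(217 + k)
d = -3717 (d = 4 - (-56 - 5)² = 4 - 1*(-61)² = 4 - 1*3721 = 4 - 3721 = -3717)
x(T) = -3717
c(S, -16) - x(105) = (-16 - 2)/(217 - 2) - 1*(-3717) = -18/215 + 3717 = 799137/215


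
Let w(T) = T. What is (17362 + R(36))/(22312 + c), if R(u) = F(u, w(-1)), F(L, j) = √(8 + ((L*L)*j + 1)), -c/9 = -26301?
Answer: 17362/259021 + 3*I*√143/259021 ≈ 0.067029 + 0.0001385*I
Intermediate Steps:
c = 236709 (c = -9*(-26301) = 236709)
F(L, j) = √(9 + j*L²) (F(L, j) = √(8 + (L²*j + 1)) = √(8 + (j*L² + 1)) = √(8 + (1 + j*L²)) = √(9 + j*L²))
R(u) = √(9 - u²)
(17362 + R(36))/(22312 + c) = (17362 + √(9 - 1*36²))/(22312 + 236709) = (17362 + √(9 - 1*1296))/259021 = (17362 + √(9 - 1296))*(1/259021) = (17362 + √(-1287))*(1/259021) = (17362 + 3*I*√143)*(1/259021) = 17362/259021 + 3*I*√143/259021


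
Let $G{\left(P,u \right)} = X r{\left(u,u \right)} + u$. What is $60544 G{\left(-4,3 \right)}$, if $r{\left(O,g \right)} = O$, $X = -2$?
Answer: $-181632$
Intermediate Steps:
$G{\left(P,u \right)} = - u$ ($G{\left(P,u \right)} = - 2 u + u = - u$)
$60544 G{\left(-4,3 \right)} = 60544 \left(\left(-1\right) 3\right) = 60544 \left(-3\right) = -181632$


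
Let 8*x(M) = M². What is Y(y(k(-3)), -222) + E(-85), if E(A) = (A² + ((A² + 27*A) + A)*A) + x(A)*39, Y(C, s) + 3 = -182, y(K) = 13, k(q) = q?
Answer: -2956505/8 ≈ -3.6956e+5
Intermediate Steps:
x(M) = M²/8
Y(C, s) = -185 (Y(C, s) = -3 - 182 = -185)
E(A) = 47*A²/8 + A*(A² + 28*A) (E(A) = (A² + ((A² + 27*A) + A)*A) + (A²/8)*39 = (A² + (A² + 28*A)*A) + 39*A²/8 = (A² + A*(A² + 28*A)) + 39*A²/8 = 47*A²/8 + A*(A² + 28*A))
Y(y(k(-3)), -222) + E(-85) = -185 + (-85)²*(271/8 - 85) = -185 + 7225*(-409/8) = -185 - 2955025/8 = -2956505/8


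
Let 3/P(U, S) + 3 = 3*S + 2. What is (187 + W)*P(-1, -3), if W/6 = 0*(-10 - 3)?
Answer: -561/10 ≈ -56.100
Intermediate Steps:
W = 0 (W = 6*(0*(-10 - 3)) = 6*(0*(-13)) = 6*0 = 0)
P(U, S) = 3/(-1 + 3*S) (P(U, S) = 3/(-3 + (3*S + 2)) = 3/(-3 + (2 + 3*S)) = 3/(-1 + 3*S))
(187 + W)*P(-1, -3) = (187 + 0)*(3/(-1 + 3*(-3))) = 187*(3/(-1 - 9)) = 187*(3/(-10)) = 187*(3*(-1/10)) = 187*(-3/10) = -561/10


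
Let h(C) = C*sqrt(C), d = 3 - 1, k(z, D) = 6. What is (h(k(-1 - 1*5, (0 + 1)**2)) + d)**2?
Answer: 220 + 24*sqrt(6) ≈ 278.79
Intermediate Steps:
d = 2
h(C) = C**(3/2)
(h(k(-1 - 1*5, (0 + 1)**2)) + d)**2 = (6**(3/2) + 2)**2 = (6*sqrt(6) + 2)**2 = (2 + 6*sqrt(6))**2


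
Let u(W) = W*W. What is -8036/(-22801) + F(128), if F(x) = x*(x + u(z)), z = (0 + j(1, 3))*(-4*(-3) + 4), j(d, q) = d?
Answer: 1120722788/22801 ≈ 49152.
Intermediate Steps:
z = 16 (z = (0 + 1)*(-4*(-3) + 4) = 1*(12 + 4) = 1*16 = 16)
u(W) = W²
F(x) = x*(256 + x) (F(x) = x*(x + 16²) = x*(x + 256) = x*(256 + x))
-8036/(-22801) + F(128) = -8036/(-22801) + 128*(256 + 128) = -8036*(-1/22801) + 128*384 = 8036/22801 + 49152 = 1120722788/22801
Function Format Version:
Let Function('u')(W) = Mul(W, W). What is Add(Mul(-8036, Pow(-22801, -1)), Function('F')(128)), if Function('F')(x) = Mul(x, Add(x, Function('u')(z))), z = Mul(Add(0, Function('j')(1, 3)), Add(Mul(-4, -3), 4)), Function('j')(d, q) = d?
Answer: Rational(1120722788, 22801) ≈ 49152.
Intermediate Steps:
z = 16 (z = Mul(Add(0, 1), Add(Mul(-4, -3), 4)) = Mul(1, Add(12, 4)) = Mul(1, 16) = 16)
Function('u')(W) = Pow(W, 2)
Function('F')(x) = Mul(x, Add(256, x)) (Function('F')(x) = Mul(x, Add(x, Pow(16, 2))) = Mul(x, Add(x, 256)) = Mul(x, Add(256, x)))
Add(Mul(-8036, Pow(-22801, -1)), Function('F')(128)) = Add(Mul(-8036, Pow(-22801, -1)), Mul(128, Add(256, 128))) = Add(Mul(-8036, Rational(-1, 22801)), Mul(128, 384)) = Add(Rational(8036, 22801), 49152) = Rational(1120722788, 22801)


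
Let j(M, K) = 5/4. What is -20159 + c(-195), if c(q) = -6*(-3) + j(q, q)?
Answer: -80559/4 ≈ -20140.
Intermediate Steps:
j(M, K) = 5/4 (j(M, K) = 5*(¼) = 5/4)
c(q) = 77/4 (c(q) = -6*(-3) + 5/4 = 18 + 5/4 = 77/4)
-20159 + c(-195) = -20159 + 77/4 = -80559/4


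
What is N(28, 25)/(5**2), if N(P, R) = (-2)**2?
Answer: 4/25 ≈ 0.16000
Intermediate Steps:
N(P, R) = 4
N(28, 25)/(5**2) = 4/(5**2) = 4/25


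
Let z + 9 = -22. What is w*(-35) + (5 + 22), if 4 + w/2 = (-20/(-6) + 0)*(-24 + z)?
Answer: 39421/3 ≈ 13140.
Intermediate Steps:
z = -31 (z = -9 - 22 = -31)
w = -1124/3 (w = -8 + 2*((-20/(-6) + 0)*(-24 - 31)) = -8 + 2*((-20*(-1/6) + 0)*(-55)) = -8 + 2*((10/3 + 0)*(-55)) = -8 + 2*((10/3)*(-55)) = -8 + 2*(-550/3) = -8 - 1100/3 = -1124/3 ≈ -374.67)
w*(-35) + (5 + 22) = -1124/3*(-35) + (5 + 22) = 39340/3 + 27 = 39421/3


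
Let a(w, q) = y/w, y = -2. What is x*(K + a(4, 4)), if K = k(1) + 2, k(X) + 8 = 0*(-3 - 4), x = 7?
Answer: -91/2 ≈ -45.500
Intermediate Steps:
a(w, q) = -2/w
k(X) = -8 (k(X) = -8 + 0*(-3 - 4) = -8 + 0*(-7) = -8 + 0 = -8)
K = -6 (K = -8 + 2 = -6)
x*(K + a(4, 4)) = 7*(-6 - 2/4) = 7*(-6 - 2*¼) = 7*(-6 - ½) = 7*(-13/2) = -91/2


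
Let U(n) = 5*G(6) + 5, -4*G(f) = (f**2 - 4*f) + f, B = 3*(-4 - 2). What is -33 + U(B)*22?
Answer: -418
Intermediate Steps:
B = -18 (B = 3*(-6) = -18)
G(f) = -f**2/4 + 3*f/4 (G(f) = -((f**2 - 4*f) + f)/4 = -(f**2 - 3*f)/4 = -f**2/4 + 3*f/4)
U(n) = -35/2 (U(n) = 5*((1/4)*6*(3 - 1*6)) + 5 = 5*((1/4)*6*(3 - 6)) + 5 = 5*((1/4)*6*(-3)) + 5 = 5*(-9/2) + 5 = -45/2 + 5 = -35/2)
-33 + U(B)*22 = -33 - 35/2*22 = -33 - 385 = -418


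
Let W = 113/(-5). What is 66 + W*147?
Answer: -16281/5 ≈ -3256.2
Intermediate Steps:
W = -113/5 (W = 113*(-1/5) = -113/5 ≈ -22.600)
66 + W*147 = 66 - 113/5*147 = 66 - 16611/5 = -16281/5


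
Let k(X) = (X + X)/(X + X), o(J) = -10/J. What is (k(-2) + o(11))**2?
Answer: 1/121 ≈ 0.0082645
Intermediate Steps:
k(X) = 1 (k(X) = (2*X)/((2*X)) = (2*X)*(1/(2*X)) = 1)
(k(-2) + o(11))**2 = (1 - 10/11)**2 = (1/11)**2 = 1/121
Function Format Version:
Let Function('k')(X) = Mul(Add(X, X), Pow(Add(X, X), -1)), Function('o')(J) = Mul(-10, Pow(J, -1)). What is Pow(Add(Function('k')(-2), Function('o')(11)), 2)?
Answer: Rational(1, 121) ≈ 0.0082645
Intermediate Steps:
Function('k')(X) = 1 (Function('k')(X) = Mul(Mul(2, X), Pow(Mul(2, X), -1)) = Mul(Mul(2, X), Mul(Rational(1, 2), Pow(X, -1))) = 1)
Pow(Add(Function('k')(-2), Function('o')(11)), 2) = Pow(Add(1, Mul(-10, Pow(11, -1))), 2) = Pow(Add(1, Mul(-10, Rational(1, 11))), 2) = Pow(Add(1, Rational(-10, 11)), 2) = Pow(Rational(1, 11), 2) = Rational(1, 121)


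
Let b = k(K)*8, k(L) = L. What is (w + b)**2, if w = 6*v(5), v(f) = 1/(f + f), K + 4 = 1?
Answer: 13689/25 ≈ 547.56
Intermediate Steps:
K = -3 (K = -4 + 1 = -3)
v(f) = 1/(2*f)
w = 3/5 (w = 6*((1/2)/5) = 6*((1/2)*(1/5)) = 6*(1/10) = 3/5 ≈ 0.60000)
b = -24 (b = -3*8 = -24)
(w + b)**2 = (3/5 - 24)**2 = (-117/5)**2 = 13689/25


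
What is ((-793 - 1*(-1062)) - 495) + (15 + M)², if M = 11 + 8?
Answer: 930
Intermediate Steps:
M = 19
((-793 - 1*(-1062)) - 495) + (15 + M)² = ((-793 - 1*(-1062)) - 495) + (15 + 19)² = ((-793 + 1062) - 495) + 34² = (269 - 495) + 1156 = -226 + 1156 = 930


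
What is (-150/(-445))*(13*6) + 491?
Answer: 46039/89 ≈ 517.29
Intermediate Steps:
(-150/(-445))*(13*6) + 491 = -150*(-1/445)*78 + 491 = (30/89)*78 + 491 = 2340/89 + 491 = 46039/89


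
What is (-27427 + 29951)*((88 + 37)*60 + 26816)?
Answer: 86613584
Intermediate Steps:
(-27427 + 29951)*((88 + 37)*60 + 26816) = 2524*(125*60 + 26816) = 2524*(7500 + 26816) = 2524*34316 = 86613584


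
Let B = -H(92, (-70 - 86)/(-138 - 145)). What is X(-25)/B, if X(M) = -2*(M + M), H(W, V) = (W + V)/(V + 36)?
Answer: -64650/1637 ≈ -39.493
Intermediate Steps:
H(W, V) = (V + W)/(36 + V)
X(M) = -4*M
B = -3274/1293 (B = -((-70 - 86)/(-138 - 145) + 92)/(36 + (-70 - 86)/(-138 - 145)) = -(-156/(-283) + 92)/(36 - 156/(-283)) = -(-156*(-1/283) + 92)/(36 - 156*(-1/283)) = -(156/283 + 92)/(36 + 156/283) = -26192/(10344/283*283) = -283*26192/(10344*283) = -1*3274/1293 = -3274/1293 ≈ -2.5321)
X(-25)/B = (-4*(-25))/(-3274/1293) = 100*(-1293/3274) = -64650/1637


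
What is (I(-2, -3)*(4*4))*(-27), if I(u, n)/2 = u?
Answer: 1728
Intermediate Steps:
I(u, n) = 2*u
(I(-2, -3)*(4*4))*(-27) = ((2*(-2))*(4*4))*(-27) = -4*16*(-27) = -64*(-27) = 1728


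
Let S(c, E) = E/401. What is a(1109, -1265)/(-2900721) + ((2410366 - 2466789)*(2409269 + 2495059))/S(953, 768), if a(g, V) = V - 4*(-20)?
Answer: -4470473419664978527/30941024 ≈ -1.4448e+11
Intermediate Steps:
S(c, E) = E/401 (S(c, E) = E*(1/401) = E/401)
a(g, V) = 80 + V (a(g, V) = V + 80 = 80 + V)
a(1109, -1265)/(-2900721) + ((2410366 - 2466789)*(2409269 + 2495059))/S(953, 768) = (80 - 1265)/(-2900721) + ((2410366 - 2466789)*(2409269 + 2495059))/(((1/401)*768)) = -1185*(-1/2900721) + (-56423*4904328)/(768/401) = 395/966907 - 276716898744*401/768 = 395/966907 - 4623478183181/32 = -4470473419664978527/30941024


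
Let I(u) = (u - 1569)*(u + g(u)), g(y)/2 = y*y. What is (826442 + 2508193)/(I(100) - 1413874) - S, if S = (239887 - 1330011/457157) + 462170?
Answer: -9930410202494512707/14144791419518 ≈ -7.0205e+5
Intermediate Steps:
g(y) = 2*y**2 (g(y) = 2*(y*y) = 2*y**2)
I(u) = (-1569 + u)*(u + 2*u**2) (I(u) = (u - 1569)*(u + 2*u**2) = (-1569 + u)*(u + 2*u**2))
S = 320948941938/457157 (S = (239887 - 1330011*1/457157) + 462170 = (239887 - 1330011/457157) + 462170 = 109664691248/457157 + 462170 = 320948941938/457157 ≈ 7.0205e+5)
(826442 + 2508193)/(I(100) - 1413874) - S = (826442 + 2508193)/(100*(-1569 - 3137*100 + 2*100**2) - 1413874) - 1*320948941938/457157 = 3334635/(100*(-1569 - 313700 + 2*10000) - 1413874) - 320948941938/457157 = 3334635/(100*(-1569 - 313700 + 20000) - 1413874) - 320948941938/457157 = 3334635/(100*(-295269) - 1413874) - 320948941938/457157 = 3334635/(-29526900 - 1413874) - 320948941938/457157 = 3334635/(-30940774) - 320948941938/457157 = 3334635*(-1/30940774) - 320948941938/457157 = -3334635/30940774 - 320948941938/457157 = -9930410202494512707/14144791419518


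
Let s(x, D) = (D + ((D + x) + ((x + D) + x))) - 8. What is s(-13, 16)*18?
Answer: 18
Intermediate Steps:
s(x, D) = -8 + 3*D + 3*x (s(x, D) = (D + ((D + x) + ((D + x) + x))) - 8 = (D + ((D + x) + (D + 2*x))) - 8 = (D + (2*D + 3*x)) - 8 = (3*D + 3*x) - 8 = -8 + 3*D + 3*x)
s(-13, 16)*18 = (-8 + 3*16 + 3*(-13))*18 = (-8 + 48 - 39)*18 = 1*18 = 18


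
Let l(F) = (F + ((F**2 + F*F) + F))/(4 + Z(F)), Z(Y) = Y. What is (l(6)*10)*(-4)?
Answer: -336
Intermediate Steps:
l(F) = (2*F + 2*F**2)/(4 + F) (l(F) = (F + ((F**2 + F*F) + F))/(4 + F) = (F + ((F**2 + F**2) + F))/(4 + F) = (F + (2*F**2 + F))/(4 + F) = (F + (F + 2*F**2))/(4 + F) = (2*F + 2*F**2)/(4 + F))
(l(6)*10)*(-4) = ((2*6*(1 + 6)/(4 + 6))*10)*(-4) = ((2*6*7/10)*10)*(-4) = ((2*6*(1/10)*7)*10)*(-4) = ((42/5)*10)*(-4) = 84*(-4) = -336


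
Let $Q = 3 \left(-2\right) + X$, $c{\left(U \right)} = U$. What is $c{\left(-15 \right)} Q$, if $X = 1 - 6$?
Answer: $165$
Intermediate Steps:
$X = -5$ ($X = 1 - 6 = -5$)
$Q = -11$ ($Q = 3 \left(-2\right) - 5 = -6 - 5 = -11$)
$c{\left(-15 \right)} Q = \left(-15\right) \left(-11\right) = 165$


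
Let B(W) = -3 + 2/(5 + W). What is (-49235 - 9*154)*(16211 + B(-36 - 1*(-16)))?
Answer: -12306876278/15 ≈ -8.2046e+8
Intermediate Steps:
B(W) = -3 + 2/(5 + W)
(-49235 - 9*154)*(16211 + B(-36 - 1*(-16))) = (-49235 - 9*154)*(16211 + (-13 - 3*(-36 - 1*(-16)))/(5 + (-36 - 1*(-16)))) = (-49235 - 1386)*(16211 + (-13 - 3*(-36 + 16))/(5 + (-36 + 16))) = -50621*(16211 + (-13 - 3*(-20))/(5 - 20)) = -50621*(16211 + (-13 + 60)/(-15)) = -50621*(16211 - 1/15*47) = -50621*(16211 - 47/15) = -50621*243118/15 = -12306876278/15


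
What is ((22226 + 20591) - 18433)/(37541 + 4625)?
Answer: 12192/21083 ≈ 0.57829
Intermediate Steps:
((22226 + 20591) - 18433)/(37541 + 4625) = (42817 - 18433)/42166 = 24384*(1/42166) = 12192/21083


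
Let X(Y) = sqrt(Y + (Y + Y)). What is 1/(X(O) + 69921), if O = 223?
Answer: 23307/1629648524 - sqrt(669)/4888945572 ≈ 1.4297e-5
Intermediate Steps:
X(Y) = sqrt(3)*sqrt(Y) (X(Y) = sqrt(Y + 2*Y) = sqrt(3*Y) = sqrt(3)*sqrt(Y))
1/(X(O) + 69921) = 1/(sqrt(3)*sqrt(223) + 69921) = 1/(sqrt(669) + 69921) = 1/(69921 + sqrt(669))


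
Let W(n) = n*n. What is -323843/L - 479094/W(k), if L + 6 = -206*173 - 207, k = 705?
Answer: 47927356027/5939614425 ≈ 8.0691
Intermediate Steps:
L = -35851 (L = -6 + (-206*173 - 207) = -6 + (-35638 - 207) = -6 - 35845 = -35851)
W(n) = n²
-323843/L - 479094/W(k) = -323843/(-35851) - 479094/(705²) = -323843*(-1/35851) - 479094/497025 = 323843/35851 - 479094*1/497025 = 323843/35851 - 159698/165675 = 47927356027/5939614425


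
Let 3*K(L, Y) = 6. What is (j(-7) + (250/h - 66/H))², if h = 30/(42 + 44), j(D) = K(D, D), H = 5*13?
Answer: 19583763364/38025 ≈ 5.1502e+5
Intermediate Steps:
K(L, Y) = 2 (K(L, Y) = (⅓)*6 = 2)
H = 65
j(D) = 2
h = 15/43 (h = 30/86 = 30*(1/86) = 15/43 ≈ 0.34884)
(j(-7) + (250/h - 66/H))² = (2 + (250/(15/43) - 66/65))² = (2 + (250*(43/15) - 66*1/65))² = (2 + (2150/3 - 66/65))² = (2 + 139552/195)² = (139942/195)² = 19583763364/38025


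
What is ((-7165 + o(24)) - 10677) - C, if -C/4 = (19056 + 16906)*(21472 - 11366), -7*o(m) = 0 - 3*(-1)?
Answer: 10175970319/7 ≈ 1.4537e+9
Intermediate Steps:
o(m) = -3/7 (o(m) = -(0 - 3*(-1))/7 = -(0 + 3)/7 = -1/7*3 = -3/7)
C = -1453727888 (C = -4*(19056 + 16906)*(21472 - 11366) = -143848*10106 = -4*363431972 = -1453727888)
((-7165 + o(24)) - 10677) - C = ((-7165 - 3/7) - 10677) - 1*(-1453727888) = (-50158/7 - 10677) + 1453727888 = -124897/7 + 1453727888 = 10175970319/7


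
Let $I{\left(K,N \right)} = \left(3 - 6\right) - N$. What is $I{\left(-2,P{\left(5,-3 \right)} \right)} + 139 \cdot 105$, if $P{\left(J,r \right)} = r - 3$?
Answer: $14598$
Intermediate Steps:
$P{\left(J,r \right)} = -3 + r$
$I{\left(K,N \right)} = -3 - N$ ($I{\left(K,N \right)} = \left(3 - 6\right) - N = -3 - N$)
$I{\left(-2,P{\left(5,-3 \right)} \right)} + 139 \cdot 105 = \left(-3 - \left(-3 - 3\right)\right) + 139 \cdot 105 = \left(-3 - -6\right) + 14595 = \left(-3 + 6\right) + 14595 = 3 + 14595 = 14598$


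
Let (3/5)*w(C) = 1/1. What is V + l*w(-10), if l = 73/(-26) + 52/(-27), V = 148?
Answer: 295073/2106 ≈ 140.11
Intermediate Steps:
w(C) = 5/3 (w(C) = (5/3)/1 = (5/3)*1 = 5/3)
l = -3323/702 (l = 73*(-1/26) + 52*(-1/27) = -73/26 - 52/27 = -3323/702 ≈ -4.7336)
V + l*w(-10) = 148 - 3323/702*5/3 = 148 - 16615/2106 = 295073/2106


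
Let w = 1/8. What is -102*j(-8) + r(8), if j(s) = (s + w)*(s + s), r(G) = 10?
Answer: -12842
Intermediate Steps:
w = ⅛ ≈ 0.12500
j(s) = 2*s*(⅛ + s) (j(s) = (s + ⅛)*(s + s) = (⅛ + s)*(2*s) = 2*s*(⅛ + s))
-102*j(-8) + r(8) = -51*(-8)*(1 + 8*(-8))/2 + 10 = -51*(-8)*(1 - 64)/2 + 10 = -51*(-8)*(-63)/2 + 10 = -102*126 + 10 = -12852 + 10 = -12842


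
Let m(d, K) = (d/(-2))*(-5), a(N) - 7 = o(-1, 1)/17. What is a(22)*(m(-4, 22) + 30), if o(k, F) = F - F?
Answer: 140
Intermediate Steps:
o(k, F) = 0
a(N) = 7 (a(N) = 7 + 0/17 = 7 + 0*(1/17) = 7 + 0 = 7)
m(d, K) = 5*d/2 (m(d, K) = (d*(-½))*(-5) = -d/2*(-5) = 5*d/2)
a(22)*(m(-4, 22) + 30) = 7*((5/2)*(-4) + 30) = 7*(-10 + 30) = 7*20 = 140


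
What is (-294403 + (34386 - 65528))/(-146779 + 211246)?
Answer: -108515/21489 ≈ -5.0498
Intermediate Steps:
(-294403 + (34386 - 65528))/(-146779 + 211246) = (-294403 - 31142)/64467 = -325545*1/64467 = -108515/21489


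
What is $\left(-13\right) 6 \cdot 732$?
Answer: $-57096$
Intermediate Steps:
$\left(-13\right) 6 \cdot 732 = \left(-78\right) 732 = -57096$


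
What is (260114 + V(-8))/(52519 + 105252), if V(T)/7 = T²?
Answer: 260562/157771 ≈ 1.6515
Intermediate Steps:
V(T) = 7*T²
(260114 + V(-8))/(52519 + 105252) = (260114 + 7*(-8)²)/(52519 + 105252) = (260114 + 7*64)/157771 = (260114 + 448)*(1/157771) = 260562*(1/157771) = 260562/157771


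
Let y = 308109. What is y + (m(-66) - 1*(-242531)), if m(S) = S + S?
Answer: 550508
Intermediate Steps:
m(S) = 2*S
y + (m(-66) - 1*(-242531)) = 308109 + (2*(-66) - 1*(-242531)) = 308109 + (-132 + 242531) = 308109 + 242399 = 550508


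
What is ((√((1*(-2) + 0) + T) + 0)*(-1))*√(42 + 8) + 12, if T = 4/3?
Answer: 12 - 10*I*√3/3 ≈ 12.0 - 5.7735*I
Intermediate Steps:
T = 4/3 (T = 4*(⅓) = 4/3 ≈ 1.3333)
((√((1*(-2) + 0) + T) + 0)*(-1))*√(42 + 8) + 12 = ((√((1*(-2) + 0) + 4/3) + 0)*(-1))*√(42 + 8) + 12 = ((√((-2 + 0) + 4/3) + 0)*(-1))*√50 + 12 = ((√(-2 + 4/3) + 0)*(-1))*(5*√2) + 12 = ((√(-⅔) + 0)*(-1))*(5*√2) + 12 = ((I*√6/3 + 0)*(-1))*(5*√2) + 12 = ((I*√6/3)*(-1))*(5*√2) + 12 = (-I*√6/3)*(5*√2) + 12 = -10*I*√3/3 + 12 = 12 - 10*I*√3/3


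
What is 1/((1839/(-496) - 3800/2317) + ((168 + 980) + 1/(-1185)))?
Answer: 1361839920/1556108349773 ≈ 0.00087516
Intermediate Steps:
1/((1839/(-496) - 3800/2317) + ((168 + 980) + 1/(-1185))) = 1/((1839*(-1/496) - 3800*1/2317) + (1148 - 1/1185)) = 1/((-1839/496 - 3800/2317) + 1360379/1185) = 1/(-6145763/1149232 + 1360379/1185) = 1/(1556108349773/1361839920) = 1361839920/1556108349773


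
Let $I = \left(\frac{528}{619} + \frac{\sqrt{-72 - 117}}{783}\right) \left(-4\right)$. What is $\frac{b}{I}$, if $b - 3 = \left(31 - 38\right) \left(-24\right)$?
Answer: $- \frac{317263748076}{6333030415} + \frac{5700286197 i \sqrt{21}}{25332121660} \approx -50.097 + 1.0312 i$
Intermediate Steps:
$b = 171$ ($b = 3 + \left(31 - 38\right) \left(-24\right) = 3 - -168 = 3 + 168 = 171$)
$I = - \frac{2112}{619} - \frac{4 i \sqrt{21}}{261}$ ($I = \left(528 \cdot \frac{1}{619} + \sqrt{-189} \cdot \frac{1}{783}\right) \left(-4\right) = \left(\frac{528}{619} + 3 i \sqrt{21} \cdot \frac{1}{783}\right) \left(-4\right) = \left(\frac{528}{619} + \frac{i \sqrt{21}}{261}\right) \left(-4\right) = - \frac{2112}{619} - \frac{4 i \sqrt{21}}{261} \approx -3.412 - 0.070231 i$)
$\frac{b}{I} = \frac{171}{- \frac{2112}{619} - \frac{4 i \sqrt{21}}{261}}$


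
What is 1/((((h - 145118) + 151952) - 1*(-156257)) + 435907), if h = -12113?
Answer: 1/586885 ≈ 1.7039e-6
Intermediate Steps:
1/((((h - 145118) + 151952) - 1*(-156257)) + 435907) = 1/((((-12113 - 145118) + 151952) - 1*(-156257)) + 435907) = 1/(((-157231 + 151952) + 156257) + 435907) = 1/((-5279 + 156257) + 435907) = 1/(150978 + 435907) = 1/586885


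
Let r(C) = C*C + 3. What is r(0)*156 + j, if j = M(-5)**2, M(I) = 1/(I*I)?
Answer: 292501/625 ≈ 468.00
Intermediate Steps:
M(I) = I**(-2) (M(I) = 1/(I**2) = I**(-2))
j = 1/625 (j = ((-5)**(-2))**2 = (1/25)**2 = 1/625 ≈ 0.0016000)
r(C) = 3 + C**2 (r(C) = C**2 + 3 = 3 + C**2)
r(0)*156 + j = (3 + 0**2)*156 + 1/625 = (3 + 0)*156 + 1/625 = 3*156 + 1/625 = 468 + 1/625 = 292501/625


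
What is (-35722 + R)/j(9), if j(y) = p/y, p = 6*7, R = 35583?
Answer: -417/14 ≈ -29.786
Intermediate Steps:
p = 42
j(y) = 42/y
(-35722 + R)/j(9) = (-35722 + 35583)/((42/9)) = -139/(42*(1/9)) = -139/14/3 = -139*3/14 = -417/14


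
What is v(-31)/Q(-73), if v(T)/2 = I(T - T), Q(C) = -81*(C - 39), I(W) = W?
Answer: 0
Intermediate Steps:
Q(C) = 3159 - 81*C (Q(C) = -81*(-39 + C) = 3159 - 81*C)
v(T) = 0 (v(T) = 2*(T - T) = 2*0 = 0)
v(-31)/Q(-73) = 0/(3159 - 81*(-73)) = 0/(3159 + 5913) = 0/9072 = 0*(1/9072) = 0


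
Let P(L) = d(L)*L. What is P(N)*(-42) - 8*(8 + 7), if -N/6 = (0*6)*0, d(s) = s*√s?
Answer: -120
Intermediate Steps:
d(s) = s^(3/2)
N = 0 (N = -6*0*6*0 = -0*0 = -6*0 = 0)
P(L) = L^(5/2) (P(L) = L^(3/2)*L = L^(5/2))
P(N)*(-42) - 8*(8 + 7) = 0^(5/2)*(-42) - 8*(8 + 7) = 0*(-42) - 8*15 = 0 - 120 = -120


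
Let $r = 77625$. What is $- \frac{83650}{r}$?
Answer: $- \frac{3346}{3105} \approx -1.0776$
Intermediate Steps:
$- \frac{83650}{r} = - \frac{83650}{77625} = \left(-83650\right) \frac{1}{77625} = - \frac{3346}{3105}$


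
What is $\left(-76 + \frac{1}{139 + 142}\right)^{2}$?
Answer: $\frac{456036025}{78961} \approx 5775.5$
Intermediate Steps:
$\left(-76 + \frac{1}{139 + 142}\right)^{2} = \left(-76 + \frac{1}{281}\right)^{2} = \left(- \frac{21355}{281}\right)^{2} = \frac{456036025}{78961}$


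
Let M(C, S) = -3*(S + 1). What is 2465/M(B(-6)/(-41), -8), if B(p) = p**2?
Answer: 2465/21 ≈ 117.38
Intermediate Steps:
M(C, S) = -3 - 3*S (M(C, S) = -3*(1 + S) = -3 - 3*S)
2465/M(B(-6)/(-41), -8) = 2465/(-3 - 3*(-8)) = 2465/(-3 + 24) = 2465/21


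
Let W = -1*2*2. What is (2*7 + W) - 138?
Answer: -128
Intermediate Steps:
W = -4 (W = -2*2 = -4)
(2*7 + W) - 138 = (2*7 - 4) - 138 = (14 - 4) - 138 = 10 - 138 = -128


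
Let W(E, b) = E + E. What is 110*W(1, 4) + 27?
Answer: 247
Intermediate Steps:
W(E, b) = 2*E
110*W(1, 4) + 27 = 110*(2*1) + 27 = 110*2 + 27 = 220 + 27 = 247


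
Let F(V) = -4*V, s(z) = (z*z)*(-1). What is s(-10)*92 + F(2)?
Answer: -9208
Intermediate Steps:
s(z) = -z**2 (s(z) = z**2*(-1) = -z**2)
s(-10)*92 + F(2) = -1*(-10)**2*92 - 4*2 = -1*100*92 - 8 = -100*92 - 8 = -9200 - 8 = -9208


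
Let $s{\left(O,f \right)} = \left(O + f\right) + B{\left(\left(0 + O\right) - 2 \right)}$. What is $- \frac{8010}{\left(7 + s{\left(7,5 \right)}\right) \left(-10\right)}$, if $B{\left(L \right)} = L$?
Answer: $\frac{267}{8} \approx 33.375$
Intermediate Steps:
$s{\left(O,f \right)} = -2 + f + 2 O$ ($s{\left(O,f \right)} = \left(O + f\right) + \left(\left(0 + O\right) - 2\right) = \left(O + f\right) + \left(O - 2\right) = \left(O + f\right) + \left(-2 + O\right) = -2 + f + 2 O$)
$- \frac{8010}{\left(7 + s{\left(7,5 \right)}\right) \left(-10\right)} = - \frac{8010}{\left(7 + \left(-2 + 5 + 2 \cdot 7\right)\right) \left(-10\right)} = - \frac{8010}{\left(7 + \left(-2 + 5 + 14\right)\right) \left(-10\right)} = - \frac{8010}{\left(7 + 17\right) \left(-10\right)} = - \frac{8010}{24 \left(-10\right)} = - \frac{8010}{-240} = \left(-8010\right) \left(- \frac{1}{240}\right) = \frac{267}{8}$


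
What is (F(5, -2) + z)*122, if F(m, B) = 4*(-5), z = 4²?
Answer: -488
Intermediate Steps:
z = 16
F(m, B) = -20
(F(5, -2) + z)*122 = (-20 + 16)*122 = -4*122 = -488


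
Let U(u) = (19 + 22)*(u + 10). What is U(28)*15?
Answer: 23370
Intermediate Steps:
U(u) = 410 + 41*u (U(u) = 41*(10 + u) = 410 + 41*u)
U(28)*15 = (410 + 41*28)*15 = (410 + 1148)*15 = 1558*15 = 23370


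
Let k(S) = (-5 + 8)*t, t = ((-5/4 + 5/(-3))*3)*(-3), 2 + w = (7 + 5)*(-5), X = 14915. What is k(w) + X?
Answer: 59975/4 ≈ 14994.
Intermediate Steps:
w = -62 (w = -2 + (7 + 5)*(-5) = -2 + 12*(-5) = -2 - 60 = -62)
t = 105/4 (t = ((-5*1/4 + 5*(-1/3))*3)*(-3) = ((-5/4 - 5/3)*3)*(-3) = -35/12*3*(-3) = -35/4*(-3) = 105/4 ≈ 26.250)
k(S) = 315/4 (k(S) = (-5 + 8)*(105/4) = 3*(105/4) = 315/4)
k(w) + X = 315/4 + 14915 = 59975/4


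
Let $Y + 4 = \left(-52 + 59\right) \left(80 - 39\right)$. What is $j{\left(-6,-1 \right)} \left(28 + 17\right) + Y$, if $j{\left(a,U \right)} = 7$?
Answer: $598$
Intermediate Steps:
$Y = 283$ ($Y = -4 + \left(-52 + 59\right) \left(80 - 39\right) = -4 + 7 \cdot 41 = -4 + 287 = 283$)
$j{\left(-6,-1 \right)} \left(28 + 17\right) + Y = 7 \left(28 + 17\right) + 283 = 7 \cdot 45 + 283 = 315 + 283 = 598$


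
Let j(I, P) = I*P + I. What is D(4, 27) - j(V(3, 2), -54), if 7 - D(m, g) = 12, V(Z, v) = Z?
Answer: 154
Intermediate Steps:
D(m, g) = -5 (D(m, g) = 7 - 1*12 = 7 - 12 = -5)
j(I, P) = I + I*P
D(4, 27) - j(V(3, 2), -54) = -5 - 3*(1 - 54) = -5 - 3*(-53) = -5 - 1*(-159) = -5 + 159 = 154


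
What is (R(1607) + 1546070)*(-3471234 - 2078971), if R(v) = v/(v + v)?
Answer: -17162016438905/2 ≈ -8.5810e+12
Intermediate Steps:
R(v) = ½ (R(v) = v/((2*v)) = v*(1/(2*v)) = ½)
(R(1607) + 1546070)*(-3471234 - 2078971) = (½ + 1546070)*(-3471234 - 2078971) = (3092141/2)*(-5550205) = -17162016438905/2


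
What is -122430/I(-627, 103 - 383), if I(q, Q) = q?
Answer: 3710/19 ≈ 195.26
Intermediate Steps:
-122430/I(-627, 103 - 383) = -122430/(-627) = -122430*(-1/627) = 3710/19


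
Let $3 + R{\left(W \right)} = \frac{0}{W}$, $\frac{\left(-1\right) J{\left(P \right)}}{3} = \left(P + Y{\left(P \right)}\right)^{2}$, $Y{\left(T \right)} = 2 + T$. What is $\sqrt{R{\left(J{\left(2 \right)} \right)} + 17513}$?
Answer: $\sqrt{17510} \approx 132.33$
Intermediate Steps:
$J{\left(P \right)} = - 3 \left(2 + 2 P\right)^{2}$ ($J{\left(P \right)} = - 3 \left(P + \left(2 + P\right)\right)^{2} = - 3 \left(2 + 2 P\right)^{2}$)
$R{\left(W \right)} = -3$ ($R{\left(W \right)} = -3 + \frac{0}{W} = -3 + 0 = -3$)
$\sqrt{R{\left(J{\left(2 \right)} \right)} + 17513} = \sqrt{-3 + 17513} = \sqrt{17510}$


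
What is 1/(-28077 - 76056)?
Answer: -1/104133 ≈ -9.6031e-6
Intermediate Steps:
1/(-28077 - 76056) = 1/(-104133) = -1/104133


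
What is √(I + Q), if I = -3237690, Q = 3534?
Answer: 2*I*√808539 ≈ 1798.4*I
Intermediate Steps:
√(I + Q) = √(-3237690 + 3534) = √(-3234156) = 2*I*√808539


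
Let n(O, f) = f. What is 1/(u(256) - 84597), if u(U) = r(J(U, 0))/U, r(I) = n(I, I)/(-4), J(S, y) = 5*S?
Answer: -4/338393 ≈ -1.1821e-5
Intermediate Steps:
r(I) = -I/4 (r(I) = I/(-4) = I*(-¼) = -I/4)
u(U) = -5/4 (u(U) = (-5*U/4)/U = -5/4)
1/(u(256) - 84597) = 1/(-5/4 - 84597) = 1/(-338393/4) = -4/338393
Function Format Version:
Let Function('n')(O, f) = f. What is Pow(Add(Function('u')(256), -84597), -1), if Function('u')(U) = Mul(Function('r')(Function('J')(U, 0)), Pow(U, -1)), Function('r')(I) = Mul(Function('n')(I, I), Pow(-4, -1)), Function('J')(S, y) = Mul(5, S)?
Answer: Rational(-4, 338393) ≈ -1.1821e-5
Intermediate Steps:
Function('r')(I) = Mul(Rational(-1, 4), I) (Function('r')(I) = Mul(I, Pow(-4, -1)) = Mul(I, Rational(-1, 4)) = Mul(Rational(-1, 4), I))
Function('u')(U) = Rational(-5, 4) (Function('u')(U) = Mul(Mul(Rational(-1, 4), Mul(5, U)), Pow(U, -1)) = Mul(Mul(Rational(-5, 4), U), Pow(U, -1)) = Rational(-5, 4))
Pow(Add(Function('u')(256), -84597), -1) = Pow(Add(Rational(-5, 4), -84597), -1) = Pow(Rational(-338393, 4), -1) = Rational(-4, 338393)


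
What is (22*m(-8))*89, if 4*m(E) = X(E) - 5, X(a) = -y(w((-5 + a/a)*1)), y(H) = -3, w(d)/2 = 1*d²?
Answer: -979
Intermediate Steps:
w(d) = 2*d² (w(d) = 2*(1*d²) = 2*d²)
X(a) = 3 (X(a) = -1*(-3) = 3)
m(E) = -½ (m(E) = (3 - 5)/4 = (¼)*(-2) = -½)
(22*m(-8))*89 = (22*(-½))*89 = -11*89 = -979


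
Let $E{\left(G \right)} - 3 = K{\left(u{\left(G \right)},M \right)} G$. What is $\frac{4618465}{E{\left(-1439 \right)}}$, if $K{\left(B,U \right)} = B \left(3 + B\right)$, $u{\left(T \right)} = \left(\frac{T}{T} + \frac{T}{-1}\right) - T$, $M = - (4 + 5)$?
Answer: $- \frac{4618465}{11939783039} \approx -0.00038681$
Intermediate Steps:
$M = -9$ ($M = \left(-1\right) 9 = -9$)
$u{\left(T \right)} = 1 - 2 T$ ($u{\left(T \right)} = \left(1 + T \left(-1\right)\right) - T = \left(1 - T\right) - T = 1 - 2 T$)
$E{\left(G \right)} = 3 + G \left(1 - 2 G\right) \left(4 - 2 G\right)$ ($E{\left(G \right)} = 3 + \left(1 - 2 G\right) \left(3 - \left(-1 + 2 G\right)\right) G = 3 + \left(1 - 2 G\right) \left(4 - 2 G\right) G = 3 + G \left(1 - 2 G\right) \left(4 - 2 G\right)$)
$\frac{4618465}{E{\left(-1439 \right)}} = \frac{4618465}{3 + 2 \left(-1439\right) \left(-1 + 2 \left(-1439\right)\right) \left(-2 - 1439\right)} = \frac{4618465}{3 + 2 \left(-1439\right) \left(-1 - 2878\right) \left(-1441\right)} = \frac{4618465}{3 + 2 \left(-1439\right) \left(-2879\right) \left(-1441\right)} = \frac{4618465}{3 - 11939783042} = \frac{4618465}{-11939783039} = 4618465 \left(- \frac{1}{11939783039}\right) = - \frac{4618465}{11939783039}$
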